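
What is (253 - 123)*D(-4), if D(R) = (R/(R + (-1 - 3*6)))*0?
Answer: 0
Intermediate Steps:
D(R) = 0 (D(R) = (R/(R + (-1 - 18)))*0 = (R/(R - 19))*0 = (R/(-19 + R))*0 = 0)
(253 - 123)*D(-4) = (253 - 123)*0 = 130*0 = 0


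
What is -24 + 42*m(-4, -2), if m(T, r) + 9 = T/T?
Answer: -360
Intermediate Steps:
m(T, r) = -8 (m(T, r) = -9 + T/T = -9 + 1 = -8)
-24 + 42*m(-4, -2) = -24 + 42*(-8) = -24 - 336 = -360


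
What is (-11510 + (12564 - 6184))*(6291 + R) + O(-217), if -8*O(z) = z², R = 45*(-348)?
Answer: 384456671/8 ≈ 4.8057e+7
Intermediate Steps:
R = -15660
O(z) = -z²/8
(-11510 + (12564 - 6184))*(6291 + R) + O(-217) = (-11510 + (12564 - 6184))*(6291 - 15660) - ⅛*(-217)² = (-11510 + 6380)*(-9369) - ⅛*47089 = -5130*(-9369) - 47089/8 = 48062970 - 47089/8 = 384456671/8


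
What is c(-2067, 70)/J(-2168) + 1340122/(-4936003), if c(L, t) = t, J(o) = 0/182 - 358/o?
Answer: 374304025802/883544537 ≈ 423.64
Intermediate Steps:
J(o) = -358/o (J(o) = 0*(1/182) - 358/o = 0 - 358/o = -358/o)
c(-2067, 70)/J(-2168) + 1340122/(-4936003) = 70/((-358/(-2168))) + 1340122/(-4936003) = 70/((-358*(-1/2168))) + 1340122*(-1/4936003) = 70/(179/1084) - 1340122/4936003 = 70*(1084/179) - 1340122/4936003 = 75880/179 - 1340122/4936003 = 374304025802/883544537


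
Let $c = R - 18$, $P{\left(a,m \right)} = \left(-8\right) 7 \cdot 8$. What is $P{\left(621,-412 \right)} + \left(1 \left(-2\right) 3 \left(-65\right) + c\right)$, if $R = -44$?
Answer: $-120$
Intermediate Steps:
$P{\left(a,m \right)} = -448$ ($P{\left(a,m \right)} = \left(-56\right) 8 = -448$)
$c = -62$ ($c = -44 - 18 = -62$)
$P{\left(621,-412 \right)} + \left(1 \left(-2\right) 3 \left(-65\right) + c\right) = -448 - \left(62 - 1 \left(-2\right) 3 \left(-65\right)\right) = -448 - \left(62 - \left(-2\right) 3 \left(-65\right)\right) = -448 - -328 = -448 + \left(390 - 62\right) = -448 + 328 = -120$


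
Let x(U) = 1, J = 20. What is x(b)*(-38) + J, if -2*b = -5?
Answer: -18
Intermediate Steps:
b = 5/2 (b = -1/2*(-5) = 5/2 ≈ 2.5000)
x(b)*(-38) + J = 1*(-38) + 20 = -38 + 20 = -18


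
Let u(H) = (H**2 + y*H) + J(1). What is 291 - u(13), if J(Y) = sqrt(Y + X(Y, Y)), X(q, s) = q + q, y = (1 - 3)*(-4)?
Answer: 18 - sqrt(3) ≈ 16.268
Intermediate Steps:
y = 8 (y = -2*(-4) = 8)
X(q, s) = 2*q
J(Y) = sqrt(3)*sqrt(Y) (J(Y) = sqrt(Y + 2*Y) = sqrt(3*Y) = sqrt(3)*sqrt(Y))
u(H) = sqrt(3) + H**2 + 8*H (u(H) = (H**2 + 8*H) + sqrt(3)*sqrt(1) = (H**2 + 8*H) + sqrt(3)*1 = (H**2 + 8*H) + sqrt(3) = sqrt(3) + H**2 + 8*H)
291 - u(13) = 291 - (sqrt(3) + 13**2 + 8*13) = 291 - (sqrt(3) + 169 + 104) = 291 - (273 + sqrt(3)) = 291 + (-273 - sqrt(3)) = 18 - sqrt(3)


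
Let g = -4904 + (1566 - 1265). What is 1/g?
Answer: -1/4603 ≈ -0.00021725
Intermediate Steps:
g = -4603 (g = -4904 + 301 = -4603)
1/g = 1/(-4603) = -1/4603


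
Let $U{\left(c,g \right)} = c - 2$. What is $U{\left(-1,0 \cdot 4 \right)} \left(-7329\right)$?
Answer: $21987$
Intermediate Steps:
$U{\left(c,g \right)} = -2 + c$
$U{\left(-1,0 \cdot 4 \right)} \left(-7329\right) = \left(-2 - 1\right) \left(-7329\right) = \left(-3\right) \left(-7329\right) = 21987$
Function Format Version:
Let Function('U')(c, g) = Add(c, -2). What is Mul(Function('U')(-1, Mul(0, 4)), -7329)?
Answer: 21987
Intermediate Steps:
Function('U')(c, g) = Add(-2, c)
Mul(Function('U')(-1, Mul(0, 4)), -7329) = Mul(Add(-2, -1), -7329) = Mul(-3, -7329) = 21987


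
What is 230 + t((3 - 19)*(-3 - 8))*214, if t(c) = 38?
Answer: 8362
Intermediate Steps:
230 + t((3 - 19)*(-3 - 8))*214 = 230 + 38*214 = 230 + 8132 = 8362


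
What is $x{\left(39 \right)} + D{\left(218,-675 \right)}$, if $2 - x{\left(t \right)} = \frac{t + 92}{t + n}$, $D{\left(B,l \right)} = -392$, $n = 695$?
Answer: $- \frac{286391}{734} \approx -390.18$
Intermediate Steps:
$x{\left(t \right)} = 2 - \frac{92 + t}{695 + t}$ ($x{\left(t \right)} = 2 - \frac{t + 92}{t + 695} = 2 - \frac{92 + t}{695 + t}$)
$x{\left(39 \right)} + D{\left(218,-675 \right)} = \frac{1298 + 39}{695 + 39} - 392 = \frac{1}{734} \cdot 1337 - 392 = \frac{1337}{734} - 392 = - \frac{286391}{734}$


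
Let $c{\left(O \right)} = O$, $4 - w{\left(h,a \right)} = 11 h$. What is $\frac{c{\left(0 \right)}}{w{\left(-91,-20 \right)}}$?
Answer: $0$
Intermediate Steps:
$w{\left(h,a \right)} = 4 - 11 h$
$\frac{c{\left(0 \right)}}{w{\left(-91,-20 \right)}} = \frac{0}{4 - -1001} = \frac{0}{4 + 1001} = \frac{0}{1005} = 0 \cdot \frac{1}{1005} = 0$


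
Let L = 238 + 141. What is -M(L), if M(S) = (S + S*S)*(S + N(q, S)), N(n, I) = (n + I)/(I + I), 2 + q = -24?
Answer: -54650650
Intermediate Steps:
q = -26 (q = -2 - 24 = -26)
N(n, I) = (I + n)/(2*I) (N(n, I) = (I + n)/((2*I)) = (I + n)*(1/(2*I)) = (I + n)/(2*I))
L = 379
M(S) = (S + S²)*(S + (-26 + S)/(2*S)) (M(S) = (S + S*S)*(S + (S - 26)/(2*S)) = (S + S²)*(S + (-26 + S)/(2*S)))
-M(L) = -(-13 + 379³ - 25/2*379 + (3/2)*379²) = -(-13 + 54439939 - 9475/2 + (3/2)*143641) = -(-13 + 54439939 - 9475/2 + 430923/2) = -1*54650650 = -54650650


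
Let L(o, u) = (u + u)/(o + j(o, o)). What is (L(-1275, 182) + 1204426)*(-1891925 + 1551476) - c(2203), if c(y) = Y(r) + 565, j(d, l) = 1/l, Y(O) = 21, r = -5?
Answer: -333290337916579730/812813 ≈ -4.1005e+11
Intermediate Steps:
c(y) = 586 (c(y) = 21 + 565 = 586)
L(o, u) = 2*u/(o + 1/o) (L(o, u) = (u + u)/(o + 1/o) = (2*u)/(o + 1/o) = 2*u/(o + 1/o))
(L(-1275, 182) + 1204426)*(-1891925 + 1551476) - c(2203) = (2*(-1275)*182/(1 + (-1275)**2) + 1204426)*(-1891925 + 1551476) - 1*586 = (2*(-1275)*182/(1 + 1625625) + 1204426)*(-340449) - 586 = (2*(-1275)*182/1625626 + 1204426)*(-340449) - 586 = (2*(-1275)*182*(1/1625626) + 1204426)*(-340449) - 586 = (-232050/812813 + 1204426)*(-340449) - 586 = (978972878288/812813)*(-340449) - 586 = -333290337440271312/812813 - 586 = -333290337916579730/812813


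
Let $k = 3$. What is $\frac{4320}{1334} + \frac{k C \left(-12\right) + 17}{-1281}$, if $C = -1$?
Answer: $\frac{2731609}{854427} \approx 3.197$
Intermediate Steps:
$\frac{4320}{1334} + \frac{k C \left(-12\right) + 17}{-1281} = \frac{4320}{1334} + \frac{3 \left(-1\right) \left(-12\right) + 17}{-1281} = 4320 \cdot \frac{1}{1334} + \left(\left(-3\right) \left(-12\right) + 17\right) \left(- \frac{1}{1281}\right) = \frac{2160}{667} + \left(36 + 17\right) \left(- \frac{1}{1281}\right) = \frac{2160}{667} + 53 \left(- \frac{1}{1281}\right) = \frac{2160}{667} - \frac{53}{1281} = \frac{2731609}{854427}$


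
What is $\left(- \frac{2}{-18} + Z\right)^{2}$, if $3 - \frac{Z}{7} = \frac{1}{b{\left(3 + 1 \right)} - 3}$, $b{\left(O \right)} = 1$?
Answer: $\frac{196249}{324} \approx 605.71$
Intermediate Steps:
$Z = \frac{49}{2}$ ($Z = 21 - \frac{7}{1 - 3} = 21 - \frac{7}{-2} = 21 - - \frac{7}{2} = 21 + \frac{7}{2} = \frac{49}{2} \approx 24.5$)
$\left(- \frac{2}{-18} + Z\right)^{2} = \left(- \frac{2}{-18} + \frac{49}{2}\right)^{2} = \left(\left(-2\right) \left(- \frac{1}{18}\right) + \frac{49}{2}\right)^{2} = \left(\frac{1}{9} + \frac{49}{2}\right)^{2} = \left(\frac{443}{18}\right)^{2} = \frac{196249}{324}$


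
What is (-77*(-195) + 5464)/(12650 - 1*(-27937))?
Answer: 20479/40587 ≈ 0.50457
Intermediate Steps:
(-77*(-195) + 5464)/(12650 - 1*(-27937)) = (15015 + 5464)/(12650 + 27937) = 20479/40587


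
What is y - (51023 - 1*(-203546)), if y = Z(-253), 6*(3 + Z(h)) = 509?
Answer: -1526923/6 ≈ -2.5449e+5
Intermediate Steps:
Z(h) = 491/6 (Z(h) = -3 + (⅙)*509 = -3 + 509/6 = 491/6)
y = 491/6 ≈ 81.833
y - (51023 - 1*(-203546)) = 491/6 - (51023 - 1*(-203546)) = 491/6 - (51023 + 203546) = 491/6 - 1*254569 = 491/6 - 254569 = -1526923/6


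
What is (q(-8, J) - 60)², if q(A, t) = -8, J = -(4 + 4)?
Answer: 4624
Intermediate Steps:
J = -8 (J = -1*8 = -8)
(q(-8, J) - 60)² = (-8 - 60)² = (-68)² = 4624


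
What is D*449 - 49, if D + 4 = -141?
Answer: -65154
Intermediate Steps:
D = -145 (D = -4 - 141 = -145)
D*449 - 49 = -145*449 - 49 = -65105 - 49 = -65154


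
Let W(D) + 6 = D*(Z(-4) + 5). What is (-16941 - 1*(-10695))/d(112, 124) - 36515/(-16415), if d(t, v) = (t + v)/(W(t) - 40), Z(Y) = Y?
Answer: -5043460/2891 ≈ -1744.5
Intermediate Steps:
W(D) = -6 + D (W(D) = -6 + D*(-4 + 5) = -6 + D*1 = -6 + D)
d(t, v) = (t + v)/(-46 + t) (d(t, v) = (t + v)/((-6 + t) - 40) = (t + v)/(-46 + t))
(-16941 - 1*(-10695))/d(112, 124) - 36515/(-16415) = (-16941 - 1*(-10695))/(((112 + 124)/(-46 + 112))) - 36515/(-16415) = (-16941 + 10695)/((236/66)) - 36515*(-1/16415) = -6246/((1/66)*236) + 109/49 = -6246/118/33 + 109/49 = -6246*33/118 + 109/49 = -103059/59 + 109/49 = -5043460/2891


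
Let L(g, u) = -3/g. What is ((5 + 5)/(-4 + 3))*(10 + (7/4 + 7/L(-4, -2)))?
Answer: -1265/6 ≈ -210.83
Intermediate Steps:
((5 + 5)/(-4 + 3))*(10 + (7/4 + 7/L(-4, -2))) = ((5 + 5)/(-4 + 3))*(10 + (7/4 + 7/((-3/(-4))))) = (10/(-1))*(10 + (7*(¼) + 7/((-3*(-¼))))) = (10*(-1))*(10 + (7/4 + 7/(¾))) = -10*(10 + (7/4 + 7*(4/3))) = -10*(10 + (7/4 + 28/3)) = -10*(10 + 133/12) = -10*253/12 = -1265/6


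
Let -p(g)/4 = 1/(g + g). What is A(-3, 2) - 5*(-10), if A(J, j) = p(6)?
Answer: 149/3 ≈ 49.667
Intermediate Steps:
p(g) = -2/g (p(g) = -4/(g + g) = -4*1/(2*g) = -2/g)
A(J, j) = -⅓ (A(J, j) = -2/6 = -2*⅙ = -⅓)
A(-3, 2) - 5*(-10) = -⅓ - 5*(-10) = -⅓ + 50 = 149/3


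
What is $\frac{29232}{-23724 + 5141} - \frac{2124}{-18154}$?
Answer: $- \frac{245603718}{168677891} \approx -1.4561$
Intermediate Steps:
$\frac{29232}{-23724 + 5141} - \frac{2124}{-18154} = \frac{29232}{-18583} - - \frac{1062}{9077} = 29232 \left(- \frac{1}{18583}\right) + \frac{1062}{9077} = - \frac{29232}{18583} + \frac{1062}{9077} = - \frac{245603718}{168677891}$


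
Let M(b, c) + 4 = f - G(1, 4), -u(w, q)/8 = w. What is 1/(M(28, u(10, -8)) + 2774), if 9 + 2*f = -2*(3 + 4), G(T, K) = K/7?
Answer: 14/38611 ≈ 0.00036259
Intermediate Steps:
u(w, q) = -8*w
G(T, K) = K/7 (G(T, K) = K*(1/7) = K/7)
f = -23/2 (f = -9/2 + (-2*(3 + 4))/2 = -9/2 + (-2*7)/2 = -9/2 + (1/2)*(-14) = -9/2 - 7 = -23/2 ≈ -11.500)
M(b, c) = -225/14 (M(b, c) = -4 + (-23/2 - 4/7) = -4 - 169/14 = -225/14)
1/(M(28, u(10, -8)) + 2774) = 1/(-225/14 + 2774) = 1/(38611/14) = 14/38611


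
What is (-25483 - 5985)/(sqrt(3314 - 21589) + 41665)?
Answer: -65555711/86799525 + 7867*I*sqrt(731)/86799525 ≈ -0.75525 + 0.0024505*I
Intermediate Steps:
(-25483 - 5985)/(sqrt(3314 - 21589) + 41665) = -31468/(sqrt(-18275) + 41665) = -31468/(5*I*sqrt(731) + 41665) = -31468/(41665 + 5*I*sqrt(731))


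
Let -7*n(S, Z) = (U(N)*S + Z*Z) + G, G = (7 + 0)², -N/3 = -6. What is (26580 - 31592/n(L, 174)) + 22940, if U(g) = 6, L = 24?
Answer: 1509046024/30469 ≈ 49527.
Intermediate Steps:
N = 18 (N = -3*(-6) = 18)
G = 49 (G = 7² = 49)
n(S, Z) = -7 - 6*S/7 - Z²/7 (n(S, Z) = -((6*S + Z*Z) + 49)/7 = -((6*S + Z²) + 49)/7 = -((Z² + 6*S) + 49)/7 = -(49 + Z² + 6*S)/7 = -7 - 6*S/7 - Z²/7)
(26580 - 31592/n(L, 174)) + 22940 = (26580 - 31592/(-7 - 6/7*24 - ⅐*174²)) + 22940 = (26580 - 31592/(-7 - 144/7 - ⅐*30276)) + 22940 = (26580 - 31592/(-7 - 144/7 - 30276/7)) + 22940 = (26580 - 31592/(-30469/7)) + 22940 = (26580 - 31592*(-7/30469)) + 22940 = (26580 + 221144/30469) + 22940 = 810087164/30469 + 22940 = 1509046024/30469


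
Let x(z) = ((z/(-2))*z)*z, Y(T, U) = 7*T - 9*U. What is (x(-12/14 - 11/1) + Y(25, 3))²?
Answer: 453353089225/470596 ≈ 9.6336e+5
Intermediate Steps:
Y(T, U) = -9*U + 7*T
x(z) = -z³/2 (x(z) = ((z*(-½))*z)*z = ((-z/2)*z)*z = (-z²/2)*z = -z³/2)
(x(-12/14 - 11/1) + Y(25, 3))² = (-(-12/14 - 11/1)³/2 + (-9*3 + 7*25))² = (-(-12*1/14 - 11*1)³/2 + (-27 + 175))² = (-(-6/7 - 11)³/2 + 148)² = (-(-83/7)³/2 + 148)² = (-½*(-571787/343) + 148)² = (571787/686 + 148)² = (673315/686)² = 453353089225/470596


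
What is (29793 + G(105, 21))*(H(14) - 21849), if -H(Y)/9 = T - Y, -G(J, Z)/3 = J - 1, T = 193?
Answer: -691624260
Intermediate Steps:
G(J, Z) = 3 - 3*J (G(J, Z) = -3*(J - 1) = -3*(-1 + J) = 3 - 3*J)
H(Y) = -1737 + 9*Y (H(Y) = -9*(193 - Y) = -1737 + 9*Y)
(29793 + G(105, 21))*(H(14) - 21849) = (29793 + (3 - 3*105))*((-1737 + 9*14) - 21849) = (29793 + (3 - 315))*((-1737 + 126) - 21849) = (29793 - 312)*(-1611 - 21849) = 29481*(-23460) = -691624260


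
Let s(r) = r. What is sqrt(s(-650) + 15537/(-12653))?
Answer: 7*I*sqrt(2127766439)/12653 ≈ 25.519*I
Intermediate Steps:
sqrt(s(-650) + 15537/(-12653)) = sqrt(-650 + 15537/(-12653)) = sqrt(-650 + 15537*(-1/12653)) = sqrt(-650 - 15537/12653) = sqrt(-8239987/12653) = 7*I*sqrt(2127766439)/12653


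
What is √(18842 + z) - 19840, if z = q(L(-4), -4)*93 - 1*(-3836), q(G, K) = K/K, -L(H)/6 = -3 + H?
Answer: -19840 + √22771 ≈ -19689.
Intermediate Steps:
L(H) = 18 - 6*H (L(H) = -6*(-3 + H) = 18 - 6*H)
q(G, K) = 1
z = 3929 (z = 1*93 - 1*(-3836) = 93 + 3836 = 3929)
√(18842 + z) - 19840 = √(18842 + 3929) - 19840 = √22771 - 19840 = -19840 + √22771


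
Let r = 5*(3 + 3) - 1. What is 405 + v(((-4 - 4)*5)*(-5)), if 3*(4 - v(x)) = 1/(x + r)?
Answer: 280982/687 ≈ 409.00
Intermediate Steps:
r = 29 (r = 5*6 - 1 = 30 - 1 = 29)
v(x) = 4 - 1/(3*(29 + x)) (v(x) = 4 - 1/(3*(x + 29)) = 4 - 1/(3*(29 + x)))
405 + v(((-4 - 4)*5)*(-5)) = 405 + (347 + 12*(((-4 - 4)*5)*(-5)))/(3*(29 + ((-4 - 4)*5)*(-5))) = 405 + (347 + 12*(-8*5*(-5)))/(3*(29 - 8*5*(-5))) = 405 + (347 + 12*(-40*(-5)))/(3*(29 - 40*(-5))) = 405 + (347 + 12*200)/(3*(29 + 200)) = 405 + (1/3)*(347 + 2400)/229 = 405 + (1/3)*(1/229)*2747 = 405 + 2747/687 = 280982/687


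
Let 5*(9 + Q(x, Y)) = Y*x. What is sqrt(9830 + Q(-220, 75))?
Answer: sqrt(6521) ≈ 80.753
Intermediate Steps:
Q(x, Y) = -9 + Y*x/5 (Q(x, Y) = -9 + (Y*x)/5 = -9 + Y*x/5)
sqrt(9830 + Q(-220, 75)) = sqrt(9830 + (-9 + (1/5)*75*(-220))) = sqrt(9830 + (-9 - 3300)) = sqrt(9830 - 3309) = sqrt(6521)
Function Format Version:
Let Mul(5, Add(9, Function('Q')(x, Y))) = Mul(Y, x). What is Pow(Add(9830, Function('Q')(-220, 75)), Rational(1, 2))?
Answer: Pow(6521, Rational(1, 2)) ≈ 80.753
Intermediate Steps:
Function('Q')(x, Y) = Add(-9, Mul(Rational(1, 5), Y, x)) (Function('Q')(x, Y) = Add(-9, Mul(Rational(1, 5), Mul(Y, x))) = Add(-9, Mul(Rational(1, 5), Y, x)))
Pow(Add(9830, Function('Q')(-220, 75)), Rational(1, 2)) = Pow(Add(9830, Add(-9, Mul(Rational(1, 5), 75, -220))), Rational(1, 2)) = Pow(Add(9830, Add(-9, -3300)), Rational(1, 2)) = Pow(Add(9830, -3309), Rational(1, 2)) = Pow(6521, Rational(1, 2))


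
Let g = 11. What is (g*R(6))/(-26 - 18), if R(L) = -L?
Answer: 3/2 ≈ 1.5000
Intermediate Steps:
(g*R(6))/(-26 - 18) = (11*(-1*6))/(-26 - 18) = (11*(-6))/(-44) = -66*(-1/44) = 3/2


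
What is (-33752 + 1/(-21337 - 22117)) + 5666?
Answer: -1220449045/43454 ≈ -28086.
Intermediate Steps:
(-33752 + 1/(-21337 - 22117)) + 5666 = (-33752 + 1/(-43454)) + 5666 = (-33752 - 1/43454) + 5666 = -1466659409/43454 + 5666 = -1220449045/43454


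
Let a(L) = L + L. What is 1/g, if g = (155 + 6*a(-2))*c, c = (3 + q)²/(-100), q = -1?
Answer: -25/131 ≈ -0.19084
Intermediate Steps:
a(L) = 2*L
c = -1/25 (c = (3 - 1)²/(-100) = 2²*(-1/100) = 4*(-1/100) = -1/25 ≈ -0.040000)
g = -131/25 (g = (155 + 6*(2*(-2)))*(-1/25) = (155 + 6*(-4))*(-1/25) = (155 - 24)*(-1/25) = 131*(-1/25) = -131/25 ≈ -5.2400)
1/g = 1/(-131/25) = -25/131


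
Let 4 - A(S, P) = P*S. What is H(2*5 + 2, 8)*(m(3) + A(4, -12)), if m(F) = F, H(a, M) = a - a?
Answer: 0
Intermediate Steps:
A(S, P) = 4 - P*S
H(a, M) = 0
H(2*5 + 2, 8)*(m(3) + A(4, -12)) = 0*(3 + (4 - 1*(-12)*4)) = 0*(3 + (4 + 48)) = 0*(3 + 52) = 0*55 = 0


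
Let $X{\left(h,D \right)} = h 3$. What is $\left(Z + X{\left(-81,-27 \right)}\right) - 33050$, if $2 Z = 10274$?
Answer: $-28156$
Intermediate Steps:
$X{\left(h,D \right)} = 3 h$
$Z = 5137$ ($Z = \frac{1}{2} \cdot 10274 = 5137$)
$\left(Z + X{\left(-81,-27 \right)}\right) - 33050 = \left(5137 + 3 \left(-81\right)\right) - 33050 = \left(5137 - 243\right) - 33050 = 4894 - 33050 = -28156$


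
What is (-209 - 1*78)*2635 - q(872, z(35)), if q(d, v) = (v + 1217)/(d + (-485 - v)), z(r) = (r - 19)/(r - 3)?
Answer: -584579820/773 ≈ -7.5625e+5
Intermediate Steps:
z(r) = (-19 + r)/(-3 + r)
q(d, v) = (1217 + v)/(-485 + d - v)
(-209 - 1*78)*2635 - q(872, z(35)) = (-209 - 1*78)*2635 - (-1217 - (-19 + 35)/(-3 + 35))/(485 + (-19 + 35)/(-3 + 35) - 1*872) = (-209 - 78)*2635 - (-1217 - 16/32)/(485 + 16/32 - 872) = -287*2635 - (-1217 - 16/32)/(485 + (1/32)*16 - 872) = -756245 - (-1217 - 1*½)/(485 + ½ - 872) = -756245 - (-1217 - ½)/(-773/2) = -756245 - (-2)*(-2435)/(773*2) = -756245 - 1*2435/773 = -756245 - 2435/773 = -584579820/773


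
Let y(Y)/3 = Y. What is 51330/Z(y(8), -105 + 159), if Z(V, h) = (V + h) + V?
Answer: 8555/17 ≈ 503.24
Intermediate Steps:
y(Y) = 3*Y
Z(V, h) = h + 2*V
51330/Z(y(8), -105 + 159) = 51330/((-105 + 159) + 2*(3*8)) = 51330/(54 + 2*24) = 51330/(54 + 48) = 51330/102 = 51330*(1/102) = 8555/17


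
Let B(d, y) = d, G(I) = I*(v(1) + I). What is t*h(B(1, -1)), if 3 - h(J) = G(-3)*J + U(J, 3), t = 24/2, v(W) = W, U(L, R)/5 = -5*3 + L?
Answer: 804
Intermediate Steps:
U(L, R) = -75 + 5*L (U(L, R) = 5*(-5*3 + L) = 5*(-15 + L) = -75 + 5*L)
G(I) = I*(1 + I)
t = 12 (t = 24*(½) = 12)
h(J) = 78 - 11*J (h(J) = 3 - ((-3*(1 - 3))*J + (-75 + 5*J)) = 3 - ((-3*(-2))*J + (-75 + 5*J)) = 3 - (6*J + (-75 + 5*J)) = 3 - (-75 + 11*J) = 3 + (75 - 11*J) = 78 - 11*J)
t*h(B(1, -1)) = 12*(78 - 11*1) = 12*(78 - 11) = 12*67 = 804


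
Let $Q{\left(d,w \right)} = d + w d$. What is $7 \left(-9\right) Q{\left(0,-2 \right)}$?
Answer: $0$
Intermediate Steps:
$Q{\left(d,w \right)} = d + d w$
$7 \left(-9\right) Q{\left(0,-2 \right)} = 7 \left(-9\right) 0 \left(1 - 2\right) = - 63 \cdot 0 \left(-1\right) = \left(-63\right) 0 = 0$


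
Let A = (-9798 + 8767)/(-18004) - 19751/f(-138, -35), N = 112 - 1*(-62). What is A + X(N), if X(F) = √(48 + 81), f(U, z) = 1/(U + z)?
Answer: 61518282723/18004 + √129 ≈ 3.4169e+6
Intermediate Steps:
N = 174 (N = 112 + 62 = 174)
X(F) = √129
A = 61518282723/18004 (A = (-9798 + 8767)/(-18004) - 19751/(1/(-138 - 35)) = -1031*(-1/18004) - 19751/(1/(-173)) = 1031/18004 - 19751/(-1/173) = 1031/18004 - 19751*(-173) = 1031/18004 + 3416923 = 61518282723/18004 ≈ 3.4169e+6)
A + X(N) = 61518282723/18004 + √129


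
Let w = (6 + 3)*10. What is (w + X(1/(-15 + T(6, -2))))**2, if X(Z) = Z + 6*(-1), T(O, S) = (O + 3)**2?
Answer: 30747025/4356 ≈ 7058.5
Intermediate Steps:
T(O, S) = (3 + O)**2
w = 90 (w = 9*10 = 90)
X(Z) = -6 + Z (X(Z) = Z - 6 = -6 + Z)
(w + X(1/(-15 + T(6, -2))))**2 = (90 + (-6 + 1/(-15 + (3 + 6)**2)))**2 = (90 + (-6 + 1/(-15 + 9**2)))**2 = (90 + (-6 + 1/(-15 + 81)))**2 = (90 + (-6 + 1/66))**2 = (90 - 395/66)**2 = (5545/66)**2 = 30747025/4356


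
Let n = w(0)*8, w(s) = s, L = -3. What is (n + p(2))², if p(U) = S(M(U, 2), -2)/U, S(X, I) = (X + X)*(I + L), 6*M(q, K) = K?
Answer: 25/9 ≈ 2.7778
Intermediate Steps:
M(q, K) = K/6
S(X, I) = 2*X*(-3 + I) (S(X, I) = (X + X)*(I - 3) = (2*X)*(-3 + I) = 2*X*(-3 + I))
n = 0 (n = 0*8 = 0)
p(U) = -10/(3*U) (p(U) = (2*((⅙)*2)*(-3 - 2))/U = (2*(⅓)*(-5))/U = -10/(3*U))
(n + p(2))² = (0 - 10/3/2)² = (0 - 10/3*½)² = (0 - 5/3)² = (-5/3)² = 25/9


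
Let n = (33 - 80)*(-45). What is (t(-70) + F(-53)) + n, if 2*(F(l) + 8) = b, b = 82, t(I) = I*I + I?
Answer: 6978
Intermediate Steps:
t(I) = I + I² (t(I) = I² + I = I + I²)
F(l) = 33 (F(l) = -8 + (½)*82 = -8 + 41 = 33)
n = 2115 (n = -47*(-45) = 2115)
(t(-70) + F(-53)) + n = (-70*(1 - 70) + 33) + 2115 = (-70*(-69) + 33) + 2115 = (4830 + 33) + 2115 = 4863 + 2115 = 6978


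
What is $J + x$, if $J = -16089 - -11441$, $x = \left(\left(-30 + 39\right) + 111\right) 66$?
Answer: $3272$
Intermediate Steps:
$x = 7920$ ($x = \left(9 + 111\right) 66 = 120 \cdot 66 = 7920$)
$J = -4648$ ($J = -16089 + 11441 = -4648$)
$J + x = -4648 + 7920 = 3272$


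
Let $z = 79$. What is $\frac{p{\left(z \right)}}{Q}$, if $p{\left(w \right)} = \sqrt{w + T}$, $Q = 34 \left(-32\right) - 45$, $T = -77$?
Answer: $- \frac{\sqrt{2}}{1133} \approx -0.0012482$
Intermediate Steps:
$Q = -1133$ ($Q = -1088 - 45 = -1133$)
$p{\left(w \right)} = \sqrt{-77 + w}$ ($p{\left(w \right)} = \sqrt{w - 77} = \sqrt{-77 + w}$)
$\frac{p{\left(z \right)}}{Q} = \frac{\sqrt{-77 + 79}}{-1133} = \sqrt{2} \left(- \frac{1}{1133}\right) = - \frac{\sqrt{2}}{1133}$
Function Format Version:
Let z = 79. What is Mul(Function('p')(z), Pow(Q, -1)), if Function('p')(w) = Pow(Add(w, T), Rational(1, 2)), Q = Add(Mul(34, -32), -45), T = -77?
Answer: Mul(Rational(-1, 1133), Pow(2, Rational(1, 2))) ≈ -0.0012482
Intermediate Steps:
Q = -1133 (Q = Add(-1088, -45) = -1133)
Function('p')(w) = Pow(Add(-77, w), Rational(1, 2)) (Function('p')(w) = Pow(Add(w, -77), Rational(1, 2)) = Pow(Add(-77, w), Rational(1, 2)))
Mul(Function('p')(z), Pow(Q, -1)) = Mul(Pow(Add(-77, 79), Rational(1, 2)), Pow(-1133, -1)) = Mul(Pow(2, Rational(1, 2)), Rational(-1, 1133)) = Mul(Rational(-1, 1133), Pow(2, Rational(1, 2)))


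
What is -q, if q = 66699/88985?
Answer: -66699/88985 ≈ -0.74955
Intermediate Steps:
q = 66699/88985 (q = 66699*(1/88985) = 66699/88985 ≈ 0.74955)
-q = -1*66699/88985 = -66699/88985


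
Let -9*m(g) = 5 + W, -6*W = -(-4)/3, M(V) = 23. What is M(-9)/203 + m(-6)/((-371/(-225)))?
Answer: -20204/96831 ≈ -0.20865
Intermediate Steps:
W = -2/9 (W = -(-1)*(-4/3)/6 = -(-1)*(-4*⅓)/6 = -(-1)*(-4)/(6*3) = -⅙*4/3 = -2/9 ≈ -0.22222)
m(g) = -43/81 (m(g) = -(5 - 2/9)/9 = -⅑*43/9 = -43/81)
M(-9)/203 + m(-6)/((-371/(-225))) = 23/203 - 43/(81*((-371/(-225)))) = 23*(1/203) - 43/(81*((-371*(-1/225)))) = 23/203 - 43/(81*371/225) = 23/203 - 43/81*225/371 = 23/203 - 1075/3339 = -20204/96831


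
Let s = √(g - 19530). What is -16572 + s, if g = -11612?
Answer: -16572 + I*√31142 ≈ -16572.0 + 176.47*I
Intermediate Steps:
s = I*√31142 (s = √(-11612 - 19530) = √(-31142) = I*√31142 ≈ 176.47*I)
-16572 + s = -16572 + I*√31142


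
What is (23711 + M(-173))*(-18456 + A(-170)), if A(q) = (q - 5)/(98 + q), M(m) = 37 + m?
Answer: -31323088775/72 ≈ -4.3504e+8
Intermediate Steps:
A(q) = (-5 + q)/(98 + q)
(23711 + M(-173))*(-18456 + A(-170)) = (23711 + (37 - 173))*(-18456 + (-5 - 170)/(98 - 170)) = (23711 - 136)*(-18456 - 175/(-72)) = 23575*(-18456 - 1/72*(-175)) = 23575*(-18456 + 175/72) = 23575*(-1328657/72) = -31323088775/72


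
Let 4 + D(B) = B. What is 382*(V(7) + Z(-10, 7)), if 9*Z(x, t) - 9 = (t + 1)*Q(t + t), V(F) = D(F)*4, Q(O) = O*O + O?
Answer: 228818/3 ≈ 76273.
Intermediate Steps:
D(B) = -4 + B
Q(O) = O + O**2 (Q(O) = O**2 + O = O + O**2)
V(F) = -16 + 4*F (V(F) = (-4 + F)*4 = -16 + 4*F)
Z(x, t) = 1 + 2*t*(1 + t)*(1 + 2*t)/9 (Z(x, t) = 1 + ((t + 1)*((t + t)*(1 + (t + t))))/9 = 1 + ((1 + t)*((2*t)*(1 + 2*t)))/9 = 1 + ((1 + t)*(2*t*(1 + 2*t)))/9 = 1 + (2*t*(1 + t)*(1 + 2*t))/9 = 1 + 2*t*(1 + t)*(1 + 2*t)/9)
382*(V(7) + Z(-10, 7)) = 382*((-16 + 4*7) + (1 + (2/3)*7**2 + (2/9)*7 + (4/9)*7**3)) = 382*((-16 + 28) + (1 + (2/3)*49 + 14/9 + (4/9)*343)) = 382*(12 + (1 + 98/3 + 14/9 + 1372/9)) = 382*(12 + 563/3) = 382*(599/3) = 228818/3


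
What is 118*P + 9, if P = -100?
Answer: -11791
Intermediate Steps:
118*P + 9 = 118*(-100) + 9 = -11800 + 9 = -11791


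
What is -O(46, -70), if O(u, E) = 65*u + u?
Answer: -3036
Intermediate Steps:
O(u, E) = 66*u
-O(46, -70) = -66*46 = -1*3036 = -3036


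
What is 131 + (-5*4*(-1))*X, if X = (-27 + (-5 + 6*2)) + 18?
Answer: 91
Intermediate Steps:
X = -2 (X = (-27 + (-5 + 12)) + 18 = (-27 + 7) + 18 = -20 + 18 = -2)
131 + (-5*4*(-1))*X = 131 + (-5*4*(-1))*(-2) = 131 - 20*(-1)*(-2) = 131 + 20*(-2) = 131 - 40 = 91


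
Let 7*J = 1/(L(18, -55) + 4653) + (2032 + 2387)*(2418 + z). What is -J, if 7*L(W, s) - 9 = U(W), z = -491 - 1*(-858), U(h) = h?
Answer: -401180815177/228186 ≈ -1.7581e+6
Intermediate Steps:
z = 367 (z = -491 + 858 = 367)
L(W, s) = 9/7 + W/7
J = 401180815177/228186 (J = (1/((9/7 + (⅐)*18) + 4653) + (2032 + 2387)*(2418 + 367))/7 = (1/((9/7 + 18/7) + 4653) + 4419*2785)/7 = (1/(27/7 + 4653) + 12306915)/7 = (1/(32598/7) + 12306915)/7 = (7/32598 + 12306915)/7 = (⅐)*(401180815177/32598) = 401180815177/228186 ≈ 1.7581e+6)
-J = -1*401180815177/228186 = -401180815177/228186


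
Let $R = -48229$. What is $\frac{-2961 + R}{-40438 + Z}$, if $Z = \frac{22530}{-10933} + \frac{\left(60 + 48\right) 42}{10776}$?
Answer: $\frac{251287461230}{198514835279} \approx 1.2658$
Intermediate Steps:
$Z = - \frac{8049633}{4908917}$ ($Z = 22530 \left(- \frac{1}{10933}\right) + 108 \cdot 42 \cdot \frac{1}{10776} = - \frac{22530}{10933} + 4536 \cdot \frac{1}{10776} = - \frac{22530}{10933} + \frac{189}{449} = - \frac{8049633}{4908917} \approx -1.6398$)
$\frac{-2961 + R}{-40438 + Z} = \frac{-2961 - 48229}{-40438 - \frac{8049633}{4908917}} = - \frac{51190}{- \frac{198514835279}{4908917}} = \left(-51190\right) \left(- \frac{4908917}{198514835279}\right) = \frac{251287461230}{198514835279}$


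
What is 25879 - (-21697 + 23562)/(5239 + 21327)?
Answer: 687499649/26566 ≈ 25879.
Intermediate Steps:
25879 - (-21697 + 23562)/(5239 + 21327) = 25879 - 1865/26566 = 687499649/26566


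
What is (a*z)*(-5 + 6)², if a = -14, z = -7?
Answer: 98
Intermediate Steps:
(a*z)*(-5 + 6)² = (-14*(-7))*(-5 + 6)² = 98*1² = 98*1 = 98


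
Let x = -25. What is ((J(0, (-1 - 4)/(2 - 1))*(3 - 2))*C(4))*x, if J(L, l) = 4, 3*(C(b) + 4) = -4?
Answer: 1600/3 ≈ 533.33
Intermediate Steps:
C(b) = -16/3 (C(b) = -4 + (⅓)*(-4) = -4 - 4/3 = -16/3)
((J(0, (-1 - 4)/(2 - 1))*(3 - 2))*C(4))*x = ((4*(3 - 2))*(-16/3))*(-25) = ((4*1)*(-16/3))*(-25) = (4*(-16/3))*(-25) = -64/3*(-25) = 1600/3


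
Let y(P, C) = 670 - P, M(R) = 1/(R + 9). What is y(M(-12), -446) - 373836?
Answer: -1119497/3 ≈ -3.7317e+5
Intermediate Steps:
M(R) = 1/(9 + R)
y(M(-12), -446) - 373836 = (670 - 1/(9 - 12)) - 373836 = (670 - 1/(-3)) - 373836 = (670 - 1*(-⅓)) - 373836 = (670 + ⅓) - 373836 = 2011/3 - 373836 = -1119497/3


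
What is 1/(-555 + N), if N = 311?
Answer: -1/244 ≈ -0.0040984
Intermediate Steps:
1/(-555 + N) = 1/(-555 + 311) = 1/(-244) = -1/244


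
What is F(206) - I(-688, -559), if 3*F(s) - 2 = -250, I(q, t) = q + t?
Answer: 3493/3 ≈ 1164.3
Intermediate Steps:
F(s) = -248/3 (F(s) = ⅔ + (⅓)*(-250) = ⅔ - 250/3 = -248/3)
F(206) - I(-688, -559) = -248/3 - (-688 - 559) = -248/3 - 1*(-1247) = -248/3 + 1247 = 3493/3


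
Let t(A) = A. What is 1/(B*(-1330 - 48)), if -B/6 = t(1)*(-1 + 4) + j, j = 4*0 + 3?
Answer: 1/49608 ≈ 2.0158e-5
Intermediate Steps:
j = 3 (j = 0 + 3 = 3)
B = -36 (B = -6*(1*(-1 + 4) + 3) = -6*(1*3 + 3) = -6*(3 + 3) = -6*6 = -36)
1/(B*(-1330 - 48)) = 1/(-36*(-1330 - 48)) = 1/(-36*(-1378)) = 1/49608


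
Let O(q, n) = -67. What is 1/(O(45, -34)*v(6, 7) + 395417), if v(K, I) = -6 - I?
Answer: 1/396288 ≈ 2.5234e-6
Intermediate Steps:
1/(O(45, -34)*v(6, 7) + 395417) = 1/(-67*(-6 - 1*7) + 395417) = 1/(-67*(-6 - 7) + 395417) = 1/(-67*(-13) + 395417) = 1/(871 + 395417) = 1/396288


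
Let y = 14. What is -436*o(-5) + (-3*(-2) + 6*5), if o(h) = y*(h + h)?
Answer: 61076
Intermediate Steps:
o(h) = 28*h (o(h) = 14*(h + h) = 14*(2*h) = 28*h)
-436*o(-5) + (-3*(-2) + 6*5) = -12208*(-5) + (-3*(-2) + 6*5) = -436*(-140) + (6 + 30) = 61040 + 36 = 61076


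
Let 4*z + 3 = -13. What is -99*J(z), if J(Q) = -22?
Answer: 2178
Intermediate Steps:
z = -4 (z = -¾ + (¼)*(-13) = -¾ - 13/4 = -4)
-99*J(z) = -99*(-22) = 2178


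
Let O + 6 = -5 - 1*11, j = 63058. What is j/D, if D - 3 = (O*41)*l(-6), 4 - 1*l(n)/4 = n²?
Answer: 63058/115459 ≈ 0.54615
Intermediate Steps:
l(n) = 16 - 4*n²
O = -22 (O = -6 + (-5 - 1*11) = -6 + (-5 - 11) = -6 - 16 = -22)
D = 115459 (D = 3 + (-22*41)*(16 - 4*(-6)²) = 3 - 902*(16 - 4*36) = 3 - 902*(16 - 144) = 3 - 902*(-128) = 3 + 115456 = 115459)
j/D = 63058/115459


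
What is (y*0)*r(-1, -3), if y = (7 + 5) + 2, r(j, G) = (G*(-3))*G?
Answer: 0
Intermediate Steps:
r(j, G) = -3*G**2 (r(j, G) = (-3*G)*G = -3*G**2)
y = 14 (y = 12 + 2 = 14)
(y*0)*r(-1, -3) = (14*0)*(-3*(-3)**2) = 0*(-3*9) = 0*(-27) = 0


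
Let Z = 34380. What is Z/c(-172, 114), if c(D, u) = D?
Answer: -8595/43 ≈ -199.88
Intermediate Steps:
Z/c(-172, 114) = 34380/(-172) = 34380*(-1/172) = -8595/43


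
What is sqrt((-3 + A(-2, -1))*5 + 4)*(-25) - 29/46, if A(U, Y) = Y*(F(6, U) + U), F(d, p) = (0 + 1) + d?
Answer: -29/46 - 150*I ≈ -0.63043 - 150.0*I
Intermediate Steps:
F(d, p) = 1 + d
A(U, Y) = Y*(7 + U) (A(U, Y) = Y*((1 + 6) + U) = Y*(7 + U))
sqrt((-3 + A(-2, -1))*5 + 4)*(-25) - 29/46 = sqrt((-3 - (7 - 2))*5 + 4)*(-25) - 29/46 = sqrt((-3 - 1*5)*5 + 4)*(-25) - 29*1/46 = sqrt((-3 - 5)*5 + 4)*(-25) - 29/46 = sqrt(-8*5 + 4)*(-25) - 29/46 = sqrt(-40 + 4)*(-25) - 29/46 = sqrt(-36)*(-25) - 29/46 = (6*I)*(-25) - 29/46 = -150*I - 29/46 = -29/46 - 150*I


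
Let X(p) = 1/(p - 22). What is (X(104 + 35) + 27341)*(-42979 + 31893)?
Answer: -35462983228/117 ≈ -3.0310e+8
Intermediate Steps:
X(p) = 1/(-22 + p)
(X(104 + 35) + 27341)*(-42979 + 31893) = (1/(-22 + (104 + 35)) + 27341)*(-42979 + 31893) = (1/(-22 + 139) + 27341)*(-11086) = (1/117 + 27341)*(-11086) = (3198898/117)*(-11086) = -35462983228/117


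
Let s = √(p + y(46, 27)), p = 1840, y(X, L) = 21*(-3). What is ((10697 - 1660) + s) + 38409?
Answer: 47446 + √1777 ≈ 47488.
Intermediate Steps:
y(X, L) = -63
s = √1777 (s = √(1840 - 63) = √1777 ≈ 42.154)
((10697 - 1660) + s) + 38409 = ((10697 - 1660) + √1777) + 38409 = (9037 + √1777) + 38409 = 47446 + √1777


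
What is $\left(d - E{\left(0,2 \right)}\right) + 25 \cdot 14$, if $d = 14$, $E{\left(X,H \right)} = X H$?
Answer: $364$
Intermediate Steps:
$E{\left(X,H \right)} = H X$
$\left(d - E{\left(0,2 \right)}\right) + 25 \cdot 14 = \left(14 - 2 \cdot 0\right) + 25 \cdot 14 = \left(14 - 0\right) + 350 = \left(14 + 0\right) + 350 = 14 + 350 = 364$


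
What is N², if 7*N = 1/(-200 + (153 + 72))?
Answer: 1/30625 ≈ 3.2653e-5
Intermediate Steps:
N = 1/175 (N = 1/(7*(-200 + (153 + 72))) = 1/(7*(-200 + 225)) = (⅐)/25 = (⅐)*(1/25) = 1/175 ≈ 0.0057143)
N² = (1/175)² = 1/30625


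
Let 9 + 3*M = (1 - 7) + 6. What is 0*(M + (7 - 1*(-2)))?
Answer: 0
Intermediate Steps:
M = -3 (M = -3 + ((1 - 7) + 6)/3 = -3 + (-6 + 6)/3 = -3 + (⅓)*0 = -3 + 0 = -3)
0*(M + (7 - 1*(-2))) = 0*(-3 + (7 - 1*(-2))) = 0*(-3 + (7 + 2)) = 0*(-3 + 9) = 0*6 = 0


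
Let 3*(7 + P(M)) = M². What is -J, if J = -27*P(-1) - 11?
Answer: -169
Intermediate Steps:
P(M) = -7 + M²/3
J = 169 (J = -27*(-7 + (⅓)*(-1)²) - 11 = -27*(-7 + (⅓)*1) - 11 = -27*(-7 + ⅓) - 11 = -27*(-20/3) - 11 = 180 - 11 = 169)
-J = -1*169 = -169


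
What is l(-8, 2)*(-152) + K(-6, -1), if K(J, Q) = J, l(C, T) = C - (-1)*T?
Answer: 906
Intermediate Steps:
l(C, T) = C + T
l(-8, 2)*(-152) + K(-6, -1) = (-8 + 2)*(-152) - 6 = -6*(-152) - 6 = 912 - 6 = 906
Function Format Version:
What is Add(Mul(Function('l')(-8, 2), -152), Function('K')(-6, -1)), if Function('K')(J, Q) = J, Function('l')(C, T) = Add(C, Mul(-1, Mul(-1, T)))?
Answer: 906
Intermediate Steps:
Function('l')(C, T) = Add(C, T)
Add(Mul(Function('l')(-8, 2), -152), Function('K')(-6, -1)) = Add(Mul(Add(-8, 2), -152), -6) = Add(Mul(-6, -152), -6) = Add(912, -6) = 906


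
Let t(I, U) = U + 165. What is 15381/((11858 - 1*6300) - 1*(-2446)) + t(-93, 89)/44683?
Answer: 229767413/119214244 ≈ 1.9273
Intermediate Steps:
t(I, U) = 165 + U
15381/((11858 - 1*6300) - 1*(-2446)) + t(-93, 89)/44683 = 15381/((11858 - 1*6300) - 1*(-2446)) + (165 + 89)/44683 = 15381/((11858 - 6300) + 2446) + 254*(1/44683) = 15381/(5558 + 2446) + 254/44683 = 15381/8004 + 254/44683 = 15381*(1/8004) + 254/44683 = 5127/2668 + 254/44683 = 229767413/119214244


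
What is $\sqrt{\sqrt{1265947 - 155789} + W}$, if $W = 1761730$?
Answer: $\sqrt{1761730 + \sqrt{1110158}} \approx 1327.7$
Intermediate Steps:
$\sqrt{\sqrt{1265947 - 155789} + W} = \sqrt{\sqrt{1265947 - 155789} + 1761730} = \sqrt{\sqrt{1110158} + 1761730} = \sqrt{1761730 + \sqrt{1110158}}$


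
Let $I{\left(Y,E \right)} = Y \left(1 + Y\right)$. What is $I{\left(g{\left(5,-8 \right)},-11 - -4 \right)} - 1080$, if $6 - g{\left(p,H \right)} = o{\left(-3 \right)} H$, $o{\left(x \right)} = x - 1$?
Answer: $-430$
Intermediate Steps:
$o{\left(x \right)} = -1 + x$
$g{\left(p,H \right)} = 6 + 4 H$ ($g{\left(p,H \right)} = 6 - \left(-1 - 3\right) H = 6 - - 4 H = 6 + 4 H$)
$I{\left(g{\left(5,-8 \right)},-11 - -4 \right)} - 1080 = \left(6 + 4 \left(-8\right)\right) \left(1 + \left(6 + 4 \left(-8\right)\right)\right) - 1080 = \left(6 - 32\right) \left(1 + \left(6 - 32\right)\right) - 1080 = - 26 \left(1 - 26\right) - 1080 = \left(-26\right) \left(-25\right) - 1080 = 650 - 1080 = -430$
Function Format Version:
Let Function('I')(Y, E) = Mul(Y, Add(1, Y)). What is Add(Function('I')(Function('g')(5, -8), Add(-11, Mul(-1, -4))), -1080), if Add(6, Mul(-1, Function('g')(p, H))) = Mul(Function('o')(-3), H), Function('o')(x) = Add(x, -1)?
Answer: -430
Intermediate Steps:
Function('o')(x) = Add(-1, x)
Function('g')(p, H) = Add(6, Mul(4, H)) (Function('g')(p, H) = Add(6, Mul(-1, Mul(Add(-1, -3), H))) = Add(6, Mul(-1, Mul(-4, H))) = Add(6, Mul(4, H)))
Add(Function('I')(Function('g')(5, -8), Add(-11, Mul(-1, -4))), -1080) = Add(Mul(Add(6, Mul(4, -8)), Add(1, Add(6, Mul(4, -8)))), -1080) = Add(Mul(Add(6, -32), Add(1, Add(6, -32))), -1080) = Add(Mul(-26, Add(1, -26)), -1080) = Add(Mul(-26, -25), -1080) = Add(650, -1080) = -430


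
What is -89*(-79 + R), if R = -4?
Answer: 7387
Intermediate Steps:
-89*(-79 + R) = -89*(-79 - 4) = -89*(-83) = 7387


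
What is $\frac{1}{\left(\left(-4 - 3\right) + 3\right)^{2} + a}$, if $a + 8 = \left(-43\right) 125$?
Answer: $- \frac{1}{5367} \approx -0.00018632$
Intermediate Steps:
$a = -5383$ ($a = -8 - 5375 = -5383$)
$\frac{1}{\left(\left(-4 - 3\right) + 3\right)^{2} + a} = \frac{1}{\left(\left(-4 - 3\right) + 3\right)^{2} - 5383} = \frac{1}{\left(-7 + 3\right)^{2} - 5383} = \frac{1}{\left(-4\right)^{2} - 5383} = \frac{1}{16 - 5383} = \frac{1}{-5367} = - \frac{1}{5367}$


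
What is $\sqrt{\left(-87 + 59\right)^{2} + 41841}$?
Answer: $5 \sqrt{1705} \approx 206.46$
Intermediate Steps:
$\sqrt{\left(-87 + 59\right)^{2} + 41841} = \sqrt{\left(-28\right)^{2} + 41841} = \sqrt{784 + 41841} = \sqrt{42625} = 5 \sqrt{1705}$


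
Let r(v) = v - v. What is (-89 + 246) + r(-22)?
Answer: 157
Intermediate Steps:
r(v) = 0
(-89 + 246) + r(-22) = (-89 + 246) + 0 = 157 + 0 = 157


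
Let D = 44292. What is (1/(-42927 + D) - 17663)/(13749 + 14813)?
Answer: -12054997/19493565 ≈ -0.61841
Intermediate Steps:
(1/(-42927 + D) - 17663)/(13749 + 14813) = (1/(-42927 + 44292) - 17663)/(13749 + 14813) = (1/1365 - 17663)/28562 = (1/1365 - 17663)*(1/28562) = -24109994/1365*1/28562 = -12054997/19493565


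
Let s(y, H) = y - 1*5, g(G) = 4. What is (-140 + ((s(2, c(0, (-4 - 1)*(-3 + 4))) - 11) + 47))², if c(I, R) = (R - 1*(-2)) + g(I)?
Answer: 11449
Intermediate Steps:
c(I, R) = 6 + R (c(I, R) = (R - 1*(-2)) + 4 = (R + 2) + 4 = (2 + R) + 4 = 6 + R)
s(y, H) = -5 + y (s(y, H) = y - 5 = -5 + y)
(-140 + ((s(2, c(0, (-4 - 1)*(-3 + 4))) - 11) + 47))² = (-140 + (((-5 + 2) - 11) + 47))² = (-140 + ((-3 - 11) + 47))² = (-140 + (-14 + 47))² = (-140 + 33)² = (-107)² = 11449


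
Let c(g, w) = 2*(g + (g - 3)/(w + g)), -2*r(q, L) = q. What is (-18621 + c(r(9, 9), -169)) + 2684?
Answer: -5533232/347 ≈ -15946.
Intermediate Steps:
r(q, L) = -q/2
c(g, w) = 2*g + 2*(-3 + g)/(g + w) (c(g, w) = 2*(g + (-3 + g)/(g + w)) = 2*g + 2*(-3 + g)/(g + w))
(-18621 + c(r(9, 9), -169)) + 2684 = (-18621 + 2*(-3 - 1/2*9 + (-1/2*9)**2 - 1/2*9*(-169))/(-1/2*9 - 169)) + 2684 = (-18621 + 2*(-3 - 9/2 + (-9/2)**2 - 9/2*(-169))/(-9/2 - 169)) + 2684 = (-18621 + 2*(-3 - 9/2 + 81/4 + 1521/2)/(-347/2)) + 2684 = (-18621 + 2*(-2/347)*(3093/4)) + 2684 = (-18621 - 3093/347) + 2684 = -6464580/347 + 2684 = -5533232/347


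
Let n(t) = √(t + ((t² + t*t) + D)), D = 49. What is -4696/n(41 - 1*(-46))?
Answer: -2348*√15274/7637 ≈ -37.997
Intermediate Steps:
n(t) = √(49 + t + 2*t²) (n(t) = √(t + ((t² + t*t) + 49)) = √(t + ((t² + t²) + 49)) = √(t + (2*t² + 49)) = √(t + (49 + 2*t²)) = √(49 + t + 2*t²))
-4696/n(41 - 1*(-46)) = -4696/√(49 + (41 - 1*(-46)) + 2*(41 - 1*(-46))²) = -4696/√(49 + (41 + 46) + 2*(41 + 46)²) = -4696/√(49 + 87 + 2*87²) = -4696/√(49 + 87 + 2*7569) = -4696/√(49 + 87 + 15138) = -4696*√15274/15274 = -2348*√15274/7637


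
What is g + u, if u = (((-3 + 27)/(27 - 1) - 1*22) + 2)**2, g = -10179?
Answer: -1658747/169 ≈ -9815.1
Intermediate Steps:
u = 61504/169 (u = ((24/26 - 22) + 2)**2 = ((24*(1/26) - 22) + 2)**2 = ((12/13 - 22) + 2)**2 = (-274/13 + 2)**2 = (-248/13)**2 = 61504/169 ≈ 363.93)
g + u = -10179 + 61504/169 = -1658747/169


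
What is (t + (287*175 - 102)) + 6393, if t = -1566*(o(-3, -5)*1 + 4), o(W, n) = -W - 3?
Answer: 50252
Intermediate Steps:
o(W, n) = -3 - W
t = -6264 (t = -1566*((-3 - 1*(-3))*1 + 4) = -1566*((-3 + 3)*1 + 4) = -1566*(0*1 + 4) = -1566*(0 + 4) = -1566*4 = -6264)
(t + (287*175 - 102)) + 6393 = (-6264 + (287*175 - 102)) + 6393 = (-6264 + (50225 - 102)) + 6393 = (-6264 + 50123) + 6393 = 43859 + 6393 = 50252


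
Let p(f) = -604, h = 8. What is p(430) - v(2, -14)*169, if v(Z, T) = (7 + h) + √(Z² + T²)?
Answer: -3139 - 1690*√2 ≈ -5529.0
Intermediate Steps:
v(Z, T) = 15 + √(T² + Z²) (v(Z, T) = (7 + 8) + √(Z² + T²) = 15 + √(T² + Z²))
p(430) - v(2, -14)*169 = -604 - (15 + √((-14)² + 2²))*169 = -604 - (15 + √(196 + 4))*169 = -604 - (15 + √200)*169 = -604 - (15 + 10*√2)*169 = -604 - (2535 + 1690*√2) = -604 + (-2535 - 1690*√2) = -3139 - 1690*√2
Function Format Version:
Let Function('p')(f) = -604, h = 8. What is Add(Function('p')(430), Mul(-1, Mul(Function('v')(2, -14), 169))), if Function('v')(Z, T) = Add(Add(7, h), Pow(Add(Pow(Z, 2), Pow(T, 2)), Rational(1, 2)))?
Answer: Add(-3139, Mul(-1690, Pow(2, Rational(1, 2)))) ≈ -5529.0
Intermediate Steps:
Function('v')(Z, T) = Add(15, Pow(Add(Pow(T, 2), Pow(Z, 2)), Rational(1, 2))) (Function('v')(Z, T) = Add(Add(7, 8), Pow(Add(Pow(Z, 2), Pow(T, 2)), Rational(1, 2))) = Add(15, Pow(Add(Pow(T, 2), Pow(Z, 2)), Rational(1, 2))))
Add(Function('p')(430), Mul(-1, Mul(Function('v')(2, -14), 169))) = Add(-604, Mul(-1, Mul(Add(15, Pow(Add(Pow(-14, 2), Pow(2, 2)), Rational(1, 2))), 169))) = Add(-604, Mul(-1, Mul(Add(15, Pow(Add(196, 4), Rational(1, 2))), 169))) = Add(-604, Mul(-1, Mul(Add(15, Pow(200, Rational(1, 2))), 169))) = Add(-604, Mul(-1, Mul(Add(15, Mul(10, Pow(2, Rational(1, 2)))), 169))) = Add(-604, Mul(-1, Add(2535, Mul(1690, Pow(2, Rational(1, 2)))))) = Add(-604, Add(-2535, Mul(-1690, Pow(2, Rational(1, 2))))) = Add(-3139, Mul(-1690, Pow(2, Rational(1, 2))))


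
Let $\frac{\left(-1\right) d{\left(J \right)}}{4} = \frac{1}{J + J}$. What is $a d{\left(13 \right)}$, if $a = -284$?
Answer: $\frac{568}{13} \approx 43.692$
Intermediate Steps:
$d{\left(J \right)} = - \frac{2}{J}$ ($d{\left(J \right)} = - \frac{4}{J + J} = - \frac{4}{2 J} = - 4 \frac{1}{2 J} = - \frac{2}{J}$)
$a d{\left(13 \right)} = - 284 \left(- \frac{2}{13}\right) = - 284 \left(\left(-2\right) \frac{1}{13}\right) = \left(-284\right) \left(- \frac{2}{13}\right) = \frac{568}{13}$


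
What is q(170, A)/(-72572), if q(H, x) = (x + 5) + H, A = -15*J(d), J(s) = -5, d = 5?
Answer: -125/36286 ≈ -0.0034449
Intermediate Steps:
A = 75 (A = -15*(-5) = 75)
q(H, x) = 5 + H + x (q(H, x) = (5 + x) + H = 5 + H + x)
q(170, A)/(-72572) = (5 + 170 + 75)/(-72572) = 250*(-1/72572) = -125/36286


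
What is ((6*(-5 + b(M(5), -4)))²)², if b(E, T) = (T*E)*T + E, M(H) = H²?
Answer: 40327580160000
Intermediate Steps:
b(E, T) = E + E*T² (b(E, T) = (E*T)*T + E = E*T² + E = E + E*T²)
((6*(-5 + b(M(5), -4)))²)² = ((6*(-5 + 5²*(1 + (-4)²)))²)² = ((6*(-5 + 25*(1 + 16)))²)² = ((6*(-5 + 25*17))²)² = ((6*(-5 + 425))²)² = ((6*420)²)² = (2520²)² = 6350400² = 40327580160000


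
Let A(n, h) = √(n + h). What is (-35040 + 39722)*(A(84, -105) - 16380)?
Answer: -76691160 + 4682*I*√21 ≈ -7.6691e+7 + 21456.0*I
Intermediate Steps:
A(n, h) = √(h + n)
(-35040 + 39722)*(A(84, -105) - 16380) = (-35040 + 39722)*(√(-105 + 84) - 16380) = 4682*(√(-21) - 16380) = 4682*(I*√21 - 16380) = 4682*(-16380 + I*√21) = -76691160 + 4682*I*√21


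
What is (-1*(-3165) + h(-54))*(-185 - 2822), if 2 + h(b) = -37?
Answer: -9399882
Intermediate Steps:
h(b) = -39 (h(b) = -2 - 37 = -39)
(-1*(-3165) + h(-54))*(-185 - 2822) = (-1*(-3165) - 39)*(-185 - 2822) = (3165 - 39)*(-3007) = 3126*(-3007) = -9399882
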